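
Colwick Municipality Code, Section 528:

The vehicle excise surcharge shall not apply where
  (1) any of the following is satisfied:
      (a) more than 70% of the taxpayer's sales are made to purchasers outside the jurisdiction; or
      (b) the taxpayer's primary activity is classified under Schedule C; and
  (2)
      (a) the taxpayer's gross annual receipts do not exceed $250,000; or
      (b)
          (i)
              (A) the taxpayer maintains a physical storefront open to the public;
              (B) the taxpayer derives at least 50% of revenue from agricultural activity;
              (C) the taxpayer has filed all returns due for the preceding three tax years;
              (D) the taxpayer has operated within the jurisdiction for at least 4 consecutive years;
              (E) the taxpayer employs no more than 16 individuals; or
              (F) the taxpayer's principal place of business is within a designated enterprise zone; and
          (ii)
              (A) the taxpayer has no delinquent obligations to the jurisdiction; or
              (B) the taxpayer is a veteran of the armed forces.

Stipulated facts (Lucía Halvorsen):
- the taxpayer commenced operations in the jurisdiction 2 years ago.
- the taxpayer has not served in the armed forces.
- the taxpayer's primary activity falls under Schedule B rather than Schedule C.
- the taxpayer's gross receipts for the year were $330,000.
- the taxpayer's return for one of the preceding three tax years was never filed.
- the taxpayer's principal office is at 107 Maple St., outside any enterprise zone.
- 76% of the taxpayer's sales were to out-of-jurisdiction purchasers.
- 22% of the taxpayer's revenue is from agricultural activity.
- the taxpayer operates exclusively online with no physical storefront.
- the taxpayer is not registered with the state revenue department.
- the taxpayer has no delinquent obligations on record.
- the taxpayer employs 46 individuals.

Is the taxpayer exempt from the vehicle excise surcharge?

No — not exempt.

(a) >70% out-of-jur. sales — holds.
(b) Schedule C activity — fails.
(1) = T OR F = true.
(a) receipts ≤ $250,000 — not satisfied.
(A) has storefront — not satisfied.
(B) ≥50% agricultural — fails.
(C) returns current — not satisfied.
(D) ≥ 4 yrs in jurisdiction — fails.
(E) ≤ 16 employees — not met.
(F) in enterprise zone — not met.
(i): F OR F OR F OR F OR F OR F → false.
(A) no delinquency — met.
(B) veteran — not met.
So (ii) is satisfied (T OR F).
(b) = F AND T = false.
(2) = F OR F = false.
Overall: T AND F → false.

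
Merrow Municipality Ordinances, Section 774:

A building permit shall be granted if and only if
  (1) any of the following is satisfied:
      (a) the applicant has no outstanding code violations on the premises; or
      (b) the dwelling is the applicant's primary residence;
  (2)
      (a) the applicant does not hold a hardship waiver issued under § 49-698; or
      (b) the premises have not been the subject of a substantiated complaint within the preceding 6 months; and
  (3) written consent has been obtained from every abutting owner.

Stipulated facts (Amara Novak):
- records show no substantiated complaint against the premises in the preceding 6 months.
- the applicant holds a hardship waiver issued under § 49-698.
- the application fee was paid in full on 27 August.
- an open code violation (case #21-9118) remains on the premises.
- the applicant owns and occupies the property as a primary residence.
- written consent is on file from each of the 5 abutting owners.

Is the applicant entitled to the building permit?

(a) no code violations — not satisfied.
(b) primary residence — met.
So (1) is satisfied (F OR T).
(a) not (hardship waiver) — not satisfied.
(b) no complaint in 6 mo. — met.
(2): F OR T → true.
(3) all abutters consent — holds.
Overall = T AND T AND T = true.

Yes — granted.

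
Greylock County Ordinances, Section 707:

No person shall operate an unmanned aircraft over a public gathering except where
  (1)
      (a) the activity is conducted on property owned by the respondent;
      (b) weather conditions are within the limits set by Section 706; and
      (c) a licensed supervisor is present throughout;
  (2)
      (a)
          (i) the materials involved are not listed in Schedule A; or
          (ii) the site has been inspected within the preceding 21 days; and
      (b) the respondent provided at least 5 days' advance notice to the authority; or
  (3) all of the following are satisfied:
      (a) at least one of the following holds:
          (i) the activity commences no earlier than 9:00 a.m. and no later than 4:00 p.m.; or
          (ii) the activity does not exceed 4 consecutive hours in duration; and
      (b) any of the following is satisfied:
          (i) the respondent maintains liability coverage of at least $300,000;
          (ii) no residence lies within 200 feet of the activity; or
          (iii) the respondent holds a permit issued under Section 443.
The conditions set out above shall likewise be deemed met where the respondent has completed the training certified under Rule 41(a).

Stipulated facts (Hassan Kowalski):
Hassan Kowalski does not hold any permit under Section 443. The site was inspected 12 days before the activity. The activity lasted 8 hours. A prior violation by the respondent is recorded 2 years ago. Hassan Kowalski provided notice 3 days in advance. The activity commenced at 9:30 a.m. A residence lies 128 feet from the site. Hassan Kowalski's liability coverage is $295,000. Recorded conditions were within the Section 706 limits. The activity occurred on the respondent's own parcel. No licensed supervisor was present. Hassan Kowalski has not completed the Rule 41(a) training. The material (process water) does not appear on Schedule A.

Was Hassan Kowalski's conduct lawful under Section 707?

(a) own property — satisfied.
(b) weather ok — satisfied.
(c) supervisor present — not satisfied.
(1): T AND T AND F → false.
(i) not (Schedule A material) — met.
(ii) site inspected — satisfied.
So (a) is satisfied (T OR T).
(b) ≥5 days' notice — not met.
(2) = T AND F = false.
(i) start within hours — holds.
(ii) ≤ 4 hrs duration — fails.
(a) = T OR F = true.
(i) coverage ≥ $300,000 — not met.
(ii) no residence in 200 ft — fails.
(iii) holds permit — not met.
(b): F OR F OR F → false.
So (3) is not satisfied (T AND F).
Overall = F OR F OR F = false.
Exception (training certified) — not satisfied.
Result: main false OR exception false → false.

No — unlawful.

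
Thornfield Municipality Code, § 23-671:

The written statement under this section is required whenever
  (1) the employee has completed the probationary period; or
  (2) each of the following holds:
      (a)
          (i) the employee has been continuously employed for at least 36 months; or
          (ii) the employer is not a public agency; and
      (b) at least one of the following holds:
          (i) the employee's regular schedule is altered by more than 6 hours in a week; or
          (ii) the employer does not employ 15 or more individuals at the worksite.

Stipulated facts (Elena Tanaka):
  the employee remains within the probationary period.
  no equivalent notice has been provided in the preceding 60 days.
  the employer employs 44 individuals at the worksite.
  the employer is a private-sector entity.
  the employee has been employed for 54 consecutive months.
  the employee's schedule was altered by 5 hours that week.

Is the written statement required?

No — not required.

(1) past probation — fails.
(i) tenure ≥ 36 mo. — met.
(ii) not (public agency) — satisfied.
(a): T OR T → true.
(i) schedule shift > 6h — fails.
(ii) not (≥ 15 at site) — fails.
(b): F OR F → false.
So (2) is not satisfied (T AND F).
Overall = F OR F = false.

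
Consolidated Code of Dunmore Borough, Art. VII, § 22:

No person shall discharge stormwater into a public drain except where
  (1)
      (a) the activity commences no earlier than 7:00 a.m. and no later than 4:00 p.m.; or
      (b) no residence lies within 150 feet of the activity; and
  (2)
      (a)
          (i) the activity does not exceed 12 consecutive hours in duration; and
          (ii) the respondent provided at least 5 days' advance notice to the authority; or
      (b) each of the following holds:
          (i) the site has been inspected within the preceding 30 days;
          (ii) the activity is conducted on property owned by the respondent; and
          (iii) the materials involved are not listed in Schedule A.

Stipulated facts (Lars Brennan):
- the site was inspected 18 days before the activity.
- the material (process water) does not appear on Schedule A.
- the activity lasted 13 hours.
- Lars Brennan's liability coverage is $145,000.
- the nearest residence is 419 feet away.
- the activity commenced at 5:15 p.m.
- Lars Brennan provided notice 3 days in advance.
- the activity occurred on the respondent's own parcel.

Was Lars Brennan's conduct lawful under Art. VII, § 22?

(a) start within hours — fails.
(b) no residence in 150 ft — met.
So (1) is satisfied (F OR T).
(i) ≤ 12 hrs duration — not satisfied.
(ii) ≥5 days' notice — fails.
So (a) is not satisfied (F AND F).
(i) site inspected — met.
(ii) own property — satisfied.
(iii) not (Schedule A material) — holds.
(b): T AND T AND T → true.
(2) = F OR T = true.
Overall = T AND T = true.

Yes — lawful.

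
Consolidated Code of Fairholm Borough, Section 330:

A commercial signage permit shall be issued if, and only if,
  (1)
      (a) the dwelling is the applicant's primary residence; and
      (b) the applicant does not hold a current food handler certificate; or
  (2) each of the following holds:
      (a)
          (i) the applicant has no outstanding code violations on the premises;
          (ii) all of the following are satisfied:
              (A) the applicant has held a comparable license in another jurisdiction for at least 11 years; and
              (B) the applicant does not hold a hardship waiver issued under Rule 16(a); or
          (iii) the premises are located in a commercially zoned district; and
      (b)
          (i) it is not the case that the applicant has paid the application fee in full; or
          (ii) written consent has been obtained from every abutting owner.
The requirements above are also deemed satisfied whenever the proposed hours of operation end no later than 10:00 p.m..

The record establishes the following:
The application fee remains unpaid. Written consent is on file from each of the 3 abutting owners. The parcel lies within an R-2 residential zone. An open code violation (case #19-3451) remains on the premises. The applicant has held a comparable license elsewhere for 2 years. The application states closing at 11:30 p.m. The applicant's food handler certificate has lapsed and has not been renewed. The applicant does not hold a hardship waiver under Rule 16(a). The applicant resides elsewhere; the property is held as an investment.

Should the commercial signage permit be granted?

No — denied.

(a) primary residence — not satisfied.
(b) not (food handler cert.) — met.
So (1) is not satisfied (F AND T).
(i) no code violations — fails.
(A) prior license ≥ 11 yr — fails.
(B) not (hardship waiver) — met.
(ii) = F AND T = false.
(iii) commercially zoned — not satisfied.
So (a) is not satisfied (F OR F OR F).
(i) not (fee paid) — met.
(ii) all abutters consent — satisfied.
So (b) is satisfied (T OR T).
So (2) is not satisfied (F AND T).
Overall = F OR F = false.
Exception (closes by 10 p.m.) — not satisfied.
Result: main false OR exception false → false.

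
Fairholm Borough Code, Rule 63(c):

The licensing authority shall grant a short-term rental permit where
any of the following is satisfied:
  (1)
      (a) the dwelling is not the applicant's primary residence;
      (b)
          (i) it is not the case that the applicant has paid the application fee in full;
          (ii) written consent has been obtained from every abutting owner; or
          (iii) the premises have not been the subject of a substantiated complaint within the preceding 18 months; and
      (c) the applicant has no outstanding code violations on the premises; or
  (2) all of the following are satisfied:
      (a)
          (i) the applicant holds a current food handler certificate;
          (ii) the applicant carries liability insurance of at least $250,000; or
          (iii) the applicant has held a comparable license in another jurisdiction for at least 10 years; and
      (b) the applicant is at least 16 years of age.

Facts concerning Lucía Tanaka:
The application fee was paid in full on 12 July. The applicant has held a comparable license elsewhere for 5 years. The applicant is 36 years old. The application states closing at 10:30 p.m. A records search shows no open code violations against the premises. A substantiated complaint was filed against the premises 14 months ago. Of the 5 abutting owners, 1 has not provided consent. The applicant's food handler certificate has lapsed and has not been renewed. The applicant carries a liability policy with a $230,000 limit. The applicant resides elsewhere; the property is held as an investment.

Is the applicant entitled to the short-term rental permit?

(a) not (primary residence) — holds.
(i) not (fee paid) — not satisfied.
(ii) all abutters consent — not satisfied.
(iii) no complaint in 18 mo. — not satisfied.
(b): F OR F OR F → false.
(c) no code violations — satisfied.
So (1) is not satisfied (T AND F AND T).
(i) food handler cert. — not met.
(ii) insurance ≥ $250,000 — fails.
(iii) prior license ≥ 10 yr — fails.
(a) = F OR F OR F = false.
(b) age ≥ 16 — satisfied.
(2) = F AND T = false.
Overall: F OR F → false.

No — denied.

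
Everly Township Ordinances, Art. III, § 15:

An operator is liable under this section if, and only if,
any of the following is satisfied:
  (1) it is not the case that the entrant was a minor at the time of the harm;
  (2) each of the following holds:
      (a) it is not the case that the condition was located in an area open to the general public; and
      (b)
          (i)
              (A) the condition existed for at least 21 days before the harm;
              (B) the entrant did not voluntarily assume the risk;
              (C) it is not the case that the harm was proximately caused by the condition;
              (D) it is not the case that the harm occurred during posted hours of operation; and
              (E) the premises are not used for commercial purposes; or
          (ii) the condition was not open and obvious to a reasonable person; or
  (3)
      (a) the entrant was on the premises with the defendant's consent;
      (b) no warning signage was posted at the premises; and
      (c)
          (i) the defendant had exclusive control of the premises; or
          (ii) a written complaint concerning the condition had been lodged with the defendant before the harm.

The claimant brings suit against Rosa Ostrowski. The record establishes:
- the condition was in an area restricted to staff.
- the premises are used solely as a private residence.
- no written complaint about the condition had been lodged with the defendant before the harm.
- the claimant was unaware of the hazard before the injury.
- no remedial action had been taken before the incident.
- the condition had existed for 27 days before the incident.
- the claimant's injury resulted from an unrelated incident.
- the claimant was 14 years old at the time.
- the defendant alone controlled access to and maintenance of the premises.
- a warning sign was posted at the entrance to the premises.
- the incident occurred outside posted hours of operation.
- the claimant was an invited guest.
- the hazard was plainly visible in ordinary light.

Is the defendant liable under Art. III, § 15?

(1) not (entrant a minor) — fails.
(a) not (public area) — satisfied.
(A) condition ≥21 days old — satisfied.
(B) no assumed risk — holds.
(C) not (proximate cause) — satisfied.
(D) not (during posted hours) — met.
(E) not (commercial use) — holds.
(i) = T AND T AND T AND T AND T = true.
(ii) not open/obvious — fails.
(b): T OR F → true.
(2): T AND T → true.
(a) consent to enter — met.
(b) no signage posted — fails.
(i) exclusive control — holds.
(ii) complaint lodged — fails.
(c): T OR F → true.
So (3) is not satisfied (T AND F AND T).
So Overall is satisfied (F OR T OR F).

Yes — liable.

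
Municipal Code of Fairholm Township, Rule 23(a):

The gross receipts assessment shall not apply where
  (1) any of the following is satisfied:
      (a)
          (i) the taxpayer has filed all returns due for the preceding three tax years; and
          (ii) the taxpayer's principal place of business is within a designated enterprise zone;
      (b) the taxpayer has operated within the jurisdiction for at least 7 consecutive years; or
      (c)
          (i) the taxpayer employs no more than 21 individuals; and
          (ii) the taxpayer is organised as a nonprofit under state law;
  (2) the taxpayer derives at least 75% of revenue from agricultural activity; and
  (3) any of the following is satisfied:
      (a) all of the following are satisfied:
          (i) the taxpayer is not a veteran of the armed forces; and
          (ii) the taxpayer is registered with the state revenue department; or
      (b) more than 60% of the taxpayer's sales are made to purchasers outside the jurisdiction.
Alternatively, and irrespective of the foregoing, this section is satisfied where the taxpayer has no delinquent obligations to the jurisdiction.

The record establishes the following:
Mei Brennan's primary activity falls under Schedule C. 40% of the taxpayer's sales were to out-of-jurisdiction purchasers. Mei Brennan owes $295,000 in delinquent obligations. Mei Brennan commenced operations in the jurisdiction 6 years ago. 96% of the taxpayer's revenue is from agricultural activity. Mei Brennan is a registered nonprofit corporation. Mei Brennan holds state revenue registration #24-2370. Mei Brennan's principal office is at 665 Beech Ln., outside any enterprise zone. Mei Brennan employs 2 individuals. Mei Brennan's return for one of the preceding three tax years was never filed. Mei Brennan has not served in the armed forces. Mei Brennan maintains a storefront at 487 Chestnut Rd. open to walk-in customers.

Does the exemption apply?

(i) returns current — not satisfied.
(ii) in enterprise zone — fails.
(a): F AND F → false.
(b) ≥ 7 yrs in jurisdiction — not satisfied.
(i) ≤ 21 employees — satisfied.
(ii) nonprofit — holds.
(c): T AND T → true.
(1) = F OR F OR T = true.
(2) ≥75% agricultural — satisfied.
(i) not (veteran) — satisfied.
(ii) state-registered — met.
(a): T AND T → true.
(b) >60% out-of-jur. sales — fails.
So (3) is satisfied (T OR F).
Overall: T AND T AND T → true.
Exception (no delinquency) — not satisfied.
Result: main true OR exception false → true.

Yes — exempt.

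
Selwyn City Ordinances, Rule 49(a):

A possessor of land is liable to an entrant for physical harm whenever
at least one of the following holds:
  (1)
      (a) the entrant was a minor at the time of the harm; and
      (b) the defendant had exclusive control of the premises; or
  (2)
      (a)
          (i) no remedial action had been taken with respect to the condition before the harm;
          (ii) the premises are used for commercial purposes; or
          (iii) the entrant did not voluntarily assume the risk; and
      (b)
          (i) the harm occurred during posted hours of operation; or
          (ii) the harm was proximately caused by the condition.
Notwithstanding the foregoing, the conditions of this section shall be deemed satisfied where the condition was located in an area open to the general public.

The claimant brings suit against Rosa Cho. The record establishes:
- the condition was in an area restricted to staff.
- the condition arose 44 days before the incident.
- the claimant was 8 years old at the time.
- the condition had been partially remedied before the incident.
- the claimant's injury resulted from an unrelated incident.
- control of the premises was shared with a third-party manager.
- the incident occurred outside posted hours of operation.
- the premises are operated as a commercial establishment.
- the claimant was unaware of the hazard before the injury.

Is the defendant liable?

No — not liable.

(a) entrant a minor — met.
(b) exclusive control — not satisfied.
(1) = T AND F = false.
(i) no remedial action — not satisfied.
(ii) commercial use — satisfied.
(iii) no assumed risk — satisfied.
So (a) is satisfied (F OR T OR T).
(i) during posted hours — not satisfied.
(ii) proximate cause — not satisfied.
(b): F OR F → false.
So (2) is not satisfied (T AND F).
So Overall is not satisfied (F OR F).
Exception (public area) — not satisfied.
Result: main false OR exception false → false.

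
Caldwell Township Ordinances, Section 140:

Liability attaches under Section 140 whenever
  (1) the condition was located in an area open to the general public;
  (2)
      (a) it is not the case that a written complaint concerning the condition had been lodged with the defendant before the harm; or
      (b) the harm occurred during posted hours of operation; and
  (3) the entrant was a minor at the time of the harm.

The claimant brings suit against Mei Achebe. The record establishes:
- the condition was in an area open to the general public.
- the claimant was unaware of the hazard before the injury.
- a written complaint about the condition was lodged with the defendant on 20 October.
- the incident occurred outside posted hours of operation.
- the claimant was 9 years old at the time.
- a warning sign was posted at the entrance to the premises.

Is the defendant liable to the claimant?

No — not liable.

(1) public area — met.
(a) not (complaint lodged) — not met.
(b) during posted hours — not met.
(2) = F OR F = false.
(3) entrant a minor — met.
Overall: T AND F AND T → false.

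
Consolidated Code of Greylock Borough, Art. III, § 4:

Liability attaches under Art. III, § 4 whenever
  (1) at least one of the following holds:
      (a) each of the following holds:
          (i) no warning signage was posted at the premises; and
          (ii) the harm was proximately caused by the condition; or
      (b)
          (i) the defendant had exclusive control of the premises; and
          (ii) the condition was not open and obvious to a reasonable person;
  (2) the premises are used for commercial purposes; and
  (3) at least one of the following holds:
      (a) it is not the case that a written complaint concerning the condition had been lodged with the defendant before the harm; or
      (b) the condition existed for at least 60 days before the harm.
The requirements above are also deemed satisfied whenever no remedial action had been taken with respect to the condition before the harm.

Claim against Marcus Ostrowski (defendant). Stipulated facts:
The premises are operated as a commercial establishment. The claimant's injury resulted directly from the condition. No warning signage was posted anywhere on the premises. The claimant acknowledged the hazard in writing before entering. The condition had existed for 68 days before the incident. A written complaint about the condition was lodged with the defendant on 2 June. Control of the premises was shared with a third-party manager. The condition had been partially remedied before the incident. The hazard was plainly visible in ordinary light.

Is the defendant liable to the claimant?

(i) no signage posted — holds.
(ii) proximate cause — holds.
So (a) is satisfied (T AND T).
(i) exclusive control — not met.
(ii) not open/obvious — not met.
(b) = F AND F = false.
(1): T OR F → true.
(2) commercial use — holds.
(a) not (complaint lodged) — not satisfied.
(b) condition ≥60 days old — met.
(3): F OR T → true.
Overall = T AND T AND T = true.
Exception (no remedial action) — not satisfied.
Result: main true OR exception false → true.

Yes — liable.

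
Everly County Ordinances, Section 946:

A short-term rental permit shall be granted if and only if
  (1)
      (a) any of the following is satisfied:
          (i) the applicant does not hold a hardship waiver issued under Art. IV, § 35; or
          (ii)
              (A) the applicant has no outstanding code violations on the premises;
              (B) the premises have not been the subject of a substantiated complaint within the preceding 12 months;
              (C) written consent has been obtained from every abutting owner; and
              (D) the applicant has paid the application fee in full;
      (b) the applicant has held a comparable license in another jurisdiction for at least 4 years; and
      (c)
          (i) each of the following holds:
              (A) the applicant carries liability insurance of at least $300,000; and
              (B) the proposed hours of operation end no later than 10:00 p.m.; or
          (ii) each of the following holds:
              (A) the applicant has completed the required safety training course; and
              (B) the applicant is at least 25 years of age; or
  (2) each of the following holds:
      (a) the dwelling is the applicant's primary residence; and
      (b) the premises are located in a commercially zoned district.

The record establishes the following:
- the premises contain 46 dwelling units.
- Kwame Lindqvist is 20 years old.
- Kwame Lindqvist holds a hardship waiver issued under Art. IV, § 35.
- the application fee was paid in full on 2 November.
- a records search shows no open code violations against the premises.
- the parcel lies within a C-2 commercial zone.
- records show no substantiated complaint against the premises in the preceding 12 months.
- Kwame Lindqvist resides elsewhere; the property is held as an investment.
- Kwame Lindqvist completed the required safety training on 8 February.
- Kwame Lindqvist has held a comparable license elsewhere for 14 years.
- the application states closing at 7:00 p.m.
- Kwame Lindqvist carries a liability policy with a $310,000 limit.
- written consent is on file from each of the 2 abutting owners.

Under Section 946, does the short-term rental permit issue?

Yes — granted.

(i) not (hardship waiver) — fails.
(A) no code violations — satisfied.
(B) no complaint in 12 mo. — satisfied.
(C) all abutters consent — holds.
(D) fee paid — holds.
(ii): T AND T AND T AND T → true.
(a) = F OR T = true.
(b) prior license ≥ 4 yr — met.
(A) insurance ≥ $300,000 — holds.
(B) closes by 10 p.m. — satisfied.
(i) = T AND T = true.
(A) safety training — met.
(B) age ≥ 25 — not met.
So (ii) is not satisfied (T AND F).
(c) = T OR F = true.
(1): T AND T AND T → true.
(a) primary residence — not met.
(b) commercially zoned — met.
(2): F AND T → false.
So Overall is satisfied (T OR F).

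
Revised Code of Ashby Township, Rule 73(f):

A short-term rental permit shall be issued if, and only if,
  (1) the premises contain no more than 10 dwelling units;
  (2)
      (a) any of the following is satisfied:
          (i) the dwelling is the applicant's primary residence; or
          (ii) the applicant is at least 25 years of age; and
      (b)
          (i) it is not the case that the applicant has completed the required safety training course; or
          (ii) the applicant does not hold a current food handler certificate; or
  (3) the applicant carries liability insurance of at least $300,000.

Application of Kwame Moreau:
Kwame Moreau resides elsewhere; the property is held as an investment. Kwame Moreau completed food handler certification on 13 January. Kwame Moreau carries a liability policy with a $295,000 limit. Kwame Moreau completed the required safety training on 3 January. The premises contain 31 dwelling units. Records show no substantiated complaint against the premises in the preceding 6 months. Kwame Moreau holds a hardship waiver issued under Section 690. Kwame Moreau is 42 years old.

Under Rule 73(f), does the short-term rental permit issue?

No — denied.

(1) ≤ 10 units — not met.
(i) primary residence — not met.
(ii) age ≥ 25 — satisfied.
(a): F OR T → true.
(i) not (safety training) — not satisfied.
(ii) not (food handler cert.) — not satisfied.
(b) = F OR F = false.
So (2) is not satisfied (T AND F).
(3) insurance ≥ $300,000 — not satisfied.
Overall: F OR F OR F → false.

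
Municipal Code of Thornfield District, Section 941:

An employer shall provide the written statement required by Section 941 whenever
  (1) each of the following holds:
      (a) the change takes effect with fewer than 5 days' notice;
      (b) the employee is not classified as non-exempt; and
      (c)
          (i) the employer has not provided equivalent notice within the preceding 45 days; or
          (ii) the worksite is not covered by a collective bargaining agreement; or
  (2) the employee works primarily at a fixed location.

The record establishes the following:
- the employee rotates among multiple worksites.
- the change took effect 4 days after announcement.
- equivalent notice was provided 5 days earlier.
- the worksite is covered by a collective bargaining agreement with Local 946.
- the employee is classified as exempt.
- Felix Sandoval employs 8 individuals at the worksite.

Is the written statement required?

No — not required.

(a) < 5 days' notice — satisfied.
(b) not (non-exempt) — met.
(i) no recent notice — not met.
(ii) no CBA — not satisfied.
(c): F OR F → false.
So (1) is not satisfied (T AND T AND F).
(2) fixed location — not met.
Overall: F OR F → false.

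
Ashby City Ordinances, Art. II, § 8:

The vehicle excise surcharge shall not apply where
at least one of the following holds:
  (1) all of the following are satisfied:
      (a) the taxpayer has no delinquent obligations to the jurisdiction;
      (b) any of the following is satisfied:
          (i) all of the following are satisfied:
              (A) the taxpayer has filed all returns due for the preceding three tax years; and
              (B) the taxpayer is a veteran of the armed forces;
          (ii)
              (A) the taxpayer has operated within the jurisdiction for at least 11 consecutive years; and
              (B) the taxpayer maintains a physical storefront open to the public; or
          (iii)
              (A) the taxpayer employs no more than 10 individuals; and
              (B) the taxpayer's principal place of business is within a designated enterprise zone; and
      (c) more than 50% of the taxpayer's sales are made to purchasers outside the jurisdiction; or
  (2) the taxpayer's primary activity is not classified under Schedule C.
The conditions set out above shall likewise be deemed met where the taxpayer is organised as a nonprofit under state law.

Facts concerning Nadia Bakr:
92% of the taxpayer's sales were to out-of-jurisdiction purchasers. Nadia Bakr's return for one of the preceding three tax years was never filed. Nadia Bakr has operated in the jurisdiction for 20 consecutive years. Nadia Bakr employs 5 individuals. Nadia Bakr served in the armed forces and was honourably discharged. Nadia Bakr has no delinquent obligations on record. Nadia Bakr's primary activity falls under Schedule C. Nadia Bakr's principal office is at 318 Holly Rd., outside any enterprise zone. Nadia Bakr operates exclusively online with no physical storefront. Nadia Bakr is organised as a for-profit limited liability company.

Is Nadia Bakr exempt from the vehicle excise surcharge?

No — not exempt.

(a) no delinquency — met.
(A) returns current — fails.
(B) veteran — holds.
So (i) is not satisfied (F AND T).
(A) ≥ 11 yrs in jurisdiction — holds.
(B) has storefront — not met.
So (ii) is not satisfied (T AND F).
(A) ≤ 10 employees — met.
(B) in enterprise zone — not satisfied.
(iii) = T AND F = false.
(b) = F OR F OR F = false.
(c) >50% out-of-jur. sales — met.
So (1) is not satisfied (T AND F AND T).
(2) not (Schedule C activity) — fails.
Overall: F OR F → false.
Exception (nonprofit) — not satisfied.
Result: main false OR exception false → false.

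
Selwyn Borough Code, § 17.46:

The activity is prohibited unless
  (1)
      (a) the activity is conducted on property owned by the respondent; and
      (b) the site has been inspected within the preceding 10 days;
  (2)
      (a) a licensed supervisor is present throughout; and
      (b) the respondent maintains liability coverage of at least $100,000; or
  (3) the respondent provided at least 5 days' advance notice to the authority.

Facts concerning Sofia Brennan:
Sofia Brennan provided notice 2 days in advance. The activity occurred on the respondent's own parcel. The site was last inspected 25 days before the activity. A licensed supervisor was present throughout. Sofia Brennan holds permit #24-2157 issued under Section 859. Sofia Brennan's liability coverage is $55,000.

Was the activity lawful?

No — unlawful.

(a) own property — satisfied.
(b) site inspected — not met.
(1): T AND F → false.
(a) supervisor present — met.
(b) coverage ≥ $100,000 — not met.
So (2) is not satisfied (T AND F).
(3) ≥5 days' notice — not satisfied.
Overall: F OR F OR F → false.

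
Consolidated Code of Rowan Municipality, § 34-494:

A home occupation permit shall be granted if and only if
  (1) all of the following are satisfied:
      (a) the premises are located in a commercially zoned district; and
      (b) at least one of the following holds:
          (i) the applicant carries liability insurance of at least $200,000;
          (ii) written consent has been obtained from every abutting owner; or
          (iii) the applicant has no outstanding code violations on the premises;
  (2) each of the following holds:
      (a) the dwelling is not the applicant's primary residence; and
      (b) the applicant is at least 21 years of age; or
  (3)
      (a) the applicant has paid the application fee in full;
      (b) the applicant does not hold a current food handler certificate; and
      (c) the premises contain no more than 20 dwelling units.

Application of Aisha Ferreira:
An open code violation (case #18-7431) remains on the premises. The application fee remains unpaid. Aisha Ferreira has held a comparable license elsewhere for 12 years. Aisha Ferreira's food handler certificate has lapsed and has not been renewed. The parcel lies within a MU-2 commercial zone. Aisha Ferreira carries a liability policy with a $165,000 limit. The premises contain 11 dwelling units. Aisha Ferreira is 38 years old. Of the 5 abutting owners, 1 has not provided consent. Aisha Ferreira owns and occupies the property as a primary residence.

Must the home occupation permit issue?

No — denied.

(a) commercially zoned — met.
(i) insurance ≥ $200,000 — fails.
(ii) all abutters consent — fails.
(iii) no code violations — fails.
(b): F OR F OR F → false.
(1) = T AND F = false.
(a) not (primary residence) — fails.
(b) age ≥ 21 — satisfied.
(2): F AND T → false.
(a) fee paid — fails.
(b) not (food handler cert.) — met.
(c) ≤ 20 units — met.
So (3) is not satisfied (F AND T AND T).
Overall = F OR F OR F = false.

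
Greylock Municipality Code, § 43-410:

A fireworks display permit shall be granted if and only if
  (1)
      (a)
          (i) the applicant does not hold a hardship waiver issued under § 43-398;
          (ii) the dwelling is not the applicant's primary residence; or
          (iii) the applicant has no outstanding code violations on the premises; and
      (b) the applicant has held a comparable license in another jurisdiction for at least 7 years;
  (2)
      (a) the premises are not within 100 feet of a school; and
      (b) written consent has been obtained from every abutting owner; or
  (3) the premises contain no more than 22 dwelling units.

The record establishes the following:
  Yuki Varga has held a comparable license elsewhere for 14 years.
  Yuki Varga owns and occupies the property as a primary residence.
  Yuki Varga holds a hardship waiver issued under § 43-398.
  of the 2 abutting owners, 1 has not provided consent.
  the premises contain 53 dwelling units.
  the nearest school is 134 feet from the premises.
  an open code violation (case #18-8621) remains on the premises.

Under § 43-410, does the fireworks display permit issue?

No — denied.

(i) not (hardship waiver) — fails.
(ii) not (primary residence) — fails.
(iii) no code violations — not satisfied.
(a) = F OR F OR F = false.
(b) prior license ≥ 7 yr — met.
(1): F AND T → false.
(a) ≥100 ft from school — met.
(b) all abutters consent — fails.
So (2) is not satisfied (T AND F).
(3) ≤ 22 units — not met.
Overall = F OR F OR F = false.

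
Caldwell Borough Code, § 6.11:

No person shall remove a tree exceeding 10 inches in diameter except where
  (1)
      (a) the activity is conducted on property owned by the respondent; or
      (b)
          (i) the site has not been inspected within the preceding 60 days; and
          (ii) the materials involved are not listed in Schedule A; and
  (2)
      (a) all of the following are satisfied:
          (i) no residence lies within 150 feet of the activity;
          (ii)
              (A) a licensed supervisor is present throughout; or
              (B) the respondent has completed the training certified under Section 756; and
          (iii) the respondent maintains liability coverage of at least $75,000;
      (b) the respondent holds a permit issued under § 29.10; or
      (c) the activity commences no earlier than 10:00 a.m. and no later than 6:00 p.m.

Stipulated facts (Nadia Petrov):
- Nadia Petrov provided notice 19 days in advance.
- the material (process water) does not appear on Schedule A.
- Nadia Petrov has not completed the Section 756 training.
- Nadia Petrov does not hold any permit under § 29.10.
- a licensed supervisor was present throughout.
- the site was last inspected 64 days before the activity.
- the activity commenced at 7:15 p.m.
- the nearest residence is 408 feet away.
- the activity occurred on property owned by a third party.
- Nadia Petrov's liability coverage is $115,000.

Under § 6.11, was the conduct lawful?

Yes — lawful.

(a) own property — not satisfied.
(i) not (site inspected) — met.
(ii) not (Schedule A material) — holds.
(b) = T AND T = true.
So (1) is satisfied (F OR T).
(i) no residence in 150 ft — satisfied.
(A) supervisor present — satisfied.
(B) training certified — fails.
(ii): T OR F → true.
(iii) coverage ≥ $75,000 — holds.
So (a) is satisfied (T AND T AND T).
(b) holds permit — fails.
(c) start within hours — fails.
So (2) is satisfied (T OR F OR F).
So Overall is satisfied (T AND T).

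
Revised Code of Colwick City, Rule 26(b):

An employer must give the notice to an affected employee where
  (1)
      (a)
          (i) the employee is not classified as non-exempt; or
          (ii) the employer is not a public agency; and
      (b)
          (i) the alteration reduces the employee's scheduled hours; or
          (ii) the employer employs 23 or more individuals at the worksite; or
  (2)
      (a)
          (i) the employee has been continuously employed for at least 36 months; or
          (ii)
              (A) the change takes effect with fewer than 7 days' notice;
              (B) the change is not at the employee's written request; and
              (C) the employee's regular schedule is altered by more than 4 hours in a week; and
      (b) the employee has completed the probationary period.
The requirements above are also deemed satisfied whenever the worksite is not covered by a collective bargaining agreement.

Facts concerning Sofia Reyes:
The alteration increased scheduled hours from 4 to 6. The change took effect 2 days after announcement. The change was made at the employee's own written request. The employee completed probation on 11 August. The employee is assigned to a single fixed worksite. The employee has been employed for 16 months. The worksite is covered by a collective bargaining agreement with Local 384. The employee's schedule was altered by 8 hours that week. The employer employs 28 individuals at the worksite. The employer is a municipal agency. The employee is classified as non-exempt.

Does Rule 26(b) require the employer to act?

(i) not (non-exempt) — not met.
(ii) not (public agency) — fails.
(a): F OR F → false.
(i) hours reduced — fails.
(ii) ≥ 23 at site — satisfied.
(b) = F OR T = true.
(1): F AND T → false.
(i) tenure ≥ 36 mo. — fails.
(A) < 7 days' notice — satisfied.
(B) not employee-requested — fails.
(C) schedule shift > 4h — holds.
(ii) = T AND F AND T = false.
So (a) is not satisfied (F OR F).
(b) past probation — satisfied.
(2): F AND T → false.
Overall: F OR F → false.
Exception (no CBA) — not satisfied.
Result: main false OR exception false → false.

No — not required.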